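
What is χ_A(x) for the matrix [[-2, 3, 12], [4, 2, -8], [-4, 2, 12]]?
χ_A(x) = (x - 4)^3

xI - A = [[x + 2, -3, -12], [-4, x - 2, 8], [4, -2, x - 12]].

Expanding det(xI - A) along the first row:
det(xI - A) = + (x + 2)·det([[x - 2, 8], [-2, x - 12]]) - (-3)·det([[-4, 8], [4, x - 12]]) + (-12)·det([[-4, x - 2], [4, -2]]).

Evaluating gives χ_A(x) = x^3 - 12x^2 + 48x - 64 = (x - 4)^3.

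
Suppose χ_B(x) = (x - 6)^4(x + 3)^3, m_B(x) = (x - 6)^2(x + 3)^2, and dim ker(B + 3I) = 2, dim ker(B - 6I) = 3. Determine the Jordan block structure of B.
λ = -3: algebraic multiplicity 3 (exponent in χ_B), largest block size 2 (exponent in m_B), 2 blocks (geometric multiplicity). These force block sizes [2, 1].
λ = 6: algebraic multiplicity 4 (exponent in χ_B), largest block size 2 (exponent in m_B), 3 blocks (geometric multiplicity). These force block sizes [2, 1, 1].

Jordan blocks: (-3, 2), (-3, 1), (6, 2), (6, 1), (6, 1)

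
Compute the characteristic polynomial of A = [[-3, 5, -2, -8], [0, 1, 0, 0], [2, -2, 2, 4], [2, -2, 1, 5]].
χ_A(x) = (x - 2)(x - 1)^3

xI - A = [[x + 3, -5, 2, 8], [0, x - 1, 0, 0], [-2, 2, x - 2, -4], [-2, 2, -1, x - 5]].

Expanding det(xI - A) along the first row:
det(xI - A) = + (x + 3)·det([[x - 1, 0, 0], [2, x - 2, -4], [2, -1, x - 5]]) - (-5)·det([[0, 0, 0], [-2, x - 2, -4], [-2, -1, x - 5]]) + (2)·det([[0, x - 1, 0], [-2, 2, -4], [-2, 2, x - 5]]) - (8)·det([[0, x - 1, 0], [-2, 2, x - 2], [-2, 2, -1]]).

Evaluating gives χ_A(x) = x^4 - 5x^3 + 9x^2 - 7x + 2 = (x - 2)(x - 1)^3.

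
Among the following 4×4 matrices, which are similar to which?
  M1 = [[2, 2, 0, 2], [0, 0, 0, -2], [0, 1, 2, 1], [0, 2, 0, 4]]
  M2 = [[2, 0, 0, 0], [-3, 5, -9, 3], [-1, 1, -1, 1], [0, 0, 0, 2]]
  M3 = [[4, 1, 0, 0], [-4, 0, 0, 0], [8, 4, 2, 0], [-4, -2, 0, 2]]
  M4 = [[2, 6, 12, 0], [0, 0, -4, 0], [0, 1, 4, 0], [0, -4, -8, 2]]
Characteristic polynomials: χ_{M1} = (x - 2)^4, χ_{M2} = (x - 2)^4, χ_{M3} = (x - 2)^4, χ_{M4} = (x - 2)^4.

{M1, M2, M3, M4}: invariant factors x - 2, x - 2, (x - 2)^2.

Matrices are similar if and only if their invariant-factor lists agree; the partition into similarity classes is {M1, M2, M3, M4}.

1 class: {M1, M2, M3, M4}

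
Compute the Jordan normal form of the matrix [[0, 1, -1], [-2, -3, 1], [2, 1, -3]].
J = [[-2, 1, 0], [0, -2, 0], [0, 0, -2]]

The characteristic polynomial is det(xI - A) = (x + 2)^3, so the eigenvalues are -2 (algebraic multiplicity 3).

For λ = -2: rank(A + 2I) = 1, rank((A + 2I)^2) = 0. The eigenspace has dimension 3 - 1 = 2, so there are 2 Jordan blocks; the rank sequence gives block sizes [2, 1].

Assembling the blocks gives the Jordan form J above.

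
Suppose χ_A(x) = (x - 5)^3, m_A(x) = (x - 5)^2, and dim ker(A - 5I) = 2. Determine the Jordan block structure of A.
λ = 5: algebraic multiplicity 3 (exponent in χ_A), largest block size 2 (exponent in m_A), 2 blocks (geometric multiplicity). These force block sizes [2, 1].

Jordan blocks: (5, 2), (5, 1)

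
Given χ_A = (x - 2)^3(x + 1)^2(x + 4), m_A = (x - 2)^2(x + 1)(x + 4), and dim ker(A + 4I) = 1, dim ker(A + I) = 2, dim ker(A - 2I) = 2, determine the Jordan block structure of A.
λ = -4: algebraic multiplicity 1 (exponent in χ_A), largest block size 1 (exponent in m_A), 1 block (geometric multiplicity). This forces block sizes [1].
λ = -1: algebraic multiplicity 2 (exponent in χ_A), largest block size 1 (exponent in m_A), 2 blocks (geometric multiplicity). These force block sizes [1, 1].
λ = 2: algebraic multiplicity 3 (exponent in χ_A), largest block size 2 (exponent in m_A), 2 blocks (geometric multiplicity). These force block sizes [2, 1].

Jordan blocks: (-4, 1), (-1, 1), (-1, 1), (2, 2), (2, 1)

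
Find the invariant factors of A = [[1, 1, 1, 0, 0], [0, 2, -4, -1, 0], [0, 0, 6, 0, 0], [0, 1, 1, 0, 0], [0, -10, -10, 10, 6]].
x - 6, (x - 6)(x - 1)^3

The Jordan structure of A has elementary divisors (x - 1)^3, (x - 6), (x - 6). Arranging the block sizes at each eigenvalue in decreasing order and taking row products gives the invariant factors.

Invariant factors (smallest first, each dividing the next): x - 6, (x - 6)(x - 1)^3.

Check: the last factor (x - 6)(x - 1)^3 is the minimal polynomial, and the product (x - 6)^2(x - 1)^3 is the characteristic polynomial.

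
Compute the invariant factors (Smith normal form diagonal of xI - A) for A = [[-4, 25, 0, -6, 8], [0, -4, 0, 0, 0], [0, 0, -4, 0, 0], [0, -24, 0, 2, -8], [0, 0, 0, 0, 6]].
x + 4, (x - 6)(x - 2)(x + 4)^2

The Jordan structure of A has elementary divisors (x + 4)^2, (x + 4), (x - 2), (x - 6). Arranging the block sizes at each eigenvalue in decreasing order and taking row products gives the invariant factors.

Invariant factors (smallest first, each dividing the next): x + 4, (x - 6)(x - 2)(x + 4)^2.

Check: the last factor (x - 6)(x - 2)(x + 4)^2 is the minimal polynomial, and the product (x - 6)(x - 2)(x + 4)^3 is the characteristic polynomial.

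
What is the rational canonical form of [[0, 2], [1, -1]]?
R = [[0, 2], [1, -1]]

The invariant factors of A (the non-unit diagonal entries of the Smith normal form of xI - A over ℚ[x]) are (x - 1)(x + 2), each dividing the next. The characteristic polynomial is their product, (x - 1)(x + 2).

The rational canonical form is the block-diagonal matrix of companion matrices C(f_i):
R = [[0, 2], [1, -1]].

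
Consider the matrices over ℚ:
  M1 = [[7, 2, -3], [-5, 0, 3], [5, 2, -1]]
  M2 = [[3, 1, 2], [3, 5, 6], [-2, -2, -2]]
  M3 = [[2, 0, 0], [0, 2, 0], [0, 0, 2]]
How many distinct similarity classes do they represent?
Characteristic polynomials: χ_{M1} = (x - 2)^3, χ_{M2} = (x - 2)^3, χ_{M3} = (x - 2)^3.

{M1, M2}: invariant factors x - 2, (x - 2)^2.

{M3}: invariant factors x - 2, x - 2, x - 2.

Matrices are similar if and only if their invariant-factor lists agree; the partition into similarity classes is {M1, M2}, {M3}.

2 classes: {M1, M2}, {M3}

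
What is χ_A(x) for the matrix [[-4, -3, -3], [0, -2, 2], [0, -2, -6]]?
χ_A(x) = (x + 4)^3

xI - A = [[x + 4, 3, 3], [0, x + 2, -2], [0, 2, x + 6]].

Expanding det(xI - A) along the first row:
det(xI - A) = + (x + 4)·det([[x + 2, -2], [2, x + 6]]) - (3)·det([[0, -2], [0, x + 6]]) + (3)·det([[0, x + 2], [0, 2]]).

Evaluating gives χ_A(x) = x^3 + 12x^2 + 48x + 64 = (x + 4)^3.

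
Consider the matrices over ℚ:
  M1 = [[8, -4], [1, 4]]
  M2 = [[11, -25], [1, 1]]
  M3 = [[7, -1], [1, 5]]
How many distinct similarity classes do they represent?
1 class: {M1, M2, M3}

Characteristic polynomials: χ_{M1} = (x - 6)^2, χ_{M2} = (x - 6)^2, χ_{M3} = (x - 6)^2.

{M1, M2, M3}: invariant factors (x - 6)^2.

Matrices are similar if and only if their invariant-factor lists agree; the partition into similarity classes is {M1, M2, M3}.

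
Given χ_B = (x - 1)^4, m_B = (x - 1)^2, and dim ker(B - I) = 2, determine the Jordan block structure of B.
λ = 1: algebraic multiplicity 4 (exponent in χ_B), largest block size 2 (exponent in m_B), 2 blocks (geometric multiplicity). These force block sizes [2, 2].

Jordan blocks: (1, 2), (1, 2)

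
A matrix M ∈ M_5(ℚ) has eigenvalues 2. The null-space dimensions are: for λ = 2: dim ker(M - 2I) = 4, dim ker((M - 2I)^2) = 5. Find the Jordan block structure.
λ = 2: successive nullity increments [4, 1] count blocks of size ≥ k; block sizes are [2, 1, 1, 1].

Jordan blocks: (2, 2), (2, 1), (2, 1), (2, 1)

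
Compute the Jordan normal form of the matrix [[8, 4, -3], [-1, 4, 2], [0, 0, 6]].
J = [[6, 1, 0], [0, 6, 1], [0, 0, 6]]

The characteristic polynomial is det(xI - A) = (x - 6)^3, so the eigenvalues are 6 (algebraic multiplicity 3).

For λ = 6: rank(A - 6I) = 2, rank((A - 6I)^2) = 1, rank((A - 6I)^3) = 0. The eigenspace has dimension 3 - 2 = 1, so there is 1 Jordan block; the rank sequence gives block sizes [3].

Assembling the blocks gives the Jordan form J above.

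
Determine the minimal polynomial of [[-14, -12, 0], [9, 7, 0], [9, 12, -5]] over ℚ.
m_A(x) = (x + 2)(x + 5)

The characteristic polynomial factors as (x + 2)(x + 5)^2. The minimal polynomial is ∏(x - λ)^{k_λ} where k_λ is the size of the largest Jordan block at λ.

For λ = -5: rank(A + 5I) = 1, and the largest Jordan block has size 1 (the smallest k with rank((A + 5I)^k) = rank((A + 5I)^(k+1))).
For λ = -2: rank(A + 2I) = 2, and the largest Jordan block has size 1 (the smallest k with rank((A + 2I)^k) = rank((A + 2I)^(k+1))).

So m_A(x) = (x + 2)(x + 5).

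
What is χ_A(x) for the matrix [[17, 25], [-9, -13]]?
xI - A = [[x - 17, -25], [9, x + 13]].

Expanding det(xI - A) along the first row:
det(xI - A) = + (x - 17)·det([[x + 13]]) - (-25)·det([[9]]).

Evaluating gives χ_A(x) = x^2 - 4x + 4 = (x - 2)^2.

χ_A(x) = (x - 2)^2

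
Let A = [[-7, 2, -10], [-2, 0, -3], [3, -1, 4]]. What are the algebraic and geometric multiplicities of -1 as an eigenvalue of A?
The characteristic polynomial is (x + 1)^3, so the factor x + 1 appears with exponent 3: the algebraic multiplicity is 3.

rank(A + I) = 2, so the eigenspace has dimension 3 - 2 = 1: the geometric multiplicity is 1.

Since 1 < 3, A is not diagonalizable.

algebraic multiplicity 3, geometric multiplicity 1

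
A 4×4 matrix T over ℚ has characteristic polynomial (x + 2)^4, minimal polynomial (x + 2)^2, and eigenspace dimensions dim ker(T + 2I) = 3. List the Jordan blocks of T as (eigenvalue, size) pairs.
Jordan blocks: (-2, 2), (-2, 1), (-2, 1)

λ = -2: algebraic multiplicity 4 (exponent in χ_T), largest block size 2 (exponent in m_T), 3 blocks (geometric multiplicity). These force block sizes [2, 1, 1].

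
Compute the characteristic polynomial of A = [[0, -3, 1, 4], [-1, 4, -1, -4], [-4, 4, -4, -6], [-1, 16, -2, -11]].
χ_A(x) = (x + 2)(x + 3)^3

xI - A = [[x, 3, -1, -4], [1, x - 4, 1, 4], [4, -4, x + 4, 6], [1, -16, 2, x + 11]].

Expanding det(xI - A) along the first row:
det(xI - A) = + (x)·det([[x - 4, 1, 4], [-4, x + 4, 6], [-16, 2, x + 11]]) - (3)·det([[1, 1, 4], [4, x + 4, 6], [1, 2, x + 11]]) + (-1)·det([[1, x - 4, 4], [4, -4, 6], [1, -16, x + 11]]) - (-4)·det([[1, x - 4, 1], [4, -4, x + 4], [1, -16, 2]]).

Evaluating gives χ_A(x) = x^4 + 11x^3 + 45x^2 + 81x + 54 = (x + 2)(x + 3)^3.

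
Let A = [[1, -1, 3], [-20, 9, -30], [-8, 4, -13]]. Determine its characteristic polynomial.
χ_A(x) = (x + 1)^3

xI - A = [[x - 1, 1, -3], [20, x - 9, 30], [8, -4, x + 13]].

Expanding det(xI - A) along the first row:
det(xI - A) = + (x - 1)·det([[x - 9, 30], [-4, x + 13]]) - (1)·det([[20, 30], [8, x + 13]]) + (-3)·det([[20, x - 9], [8, -4]]).

Evaluating gives χ_A(x) = x^3 + 3x^2 + 3x + 1 = (x + 1)^3.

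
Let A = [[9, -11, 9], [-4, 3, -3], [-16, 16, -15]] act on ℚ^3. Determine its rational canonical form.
R = [[0, 0, 15], [1, 0, 5], [0, 1, -3]]

The invariant factors of A (the non-unit diagonal entries of the Smith normal form of xI - A over ℚ[x]) are (x + 3)(x^2 - 5), each dividing the next. The characteristic polynomial is their product, (x + 3)(x^2 - 5).

The rational canonical form is the block-diagonal matrix of companion matrices C(f_i):
R = [[0, 0, 15], [1, 0, 5], [0, 1, -3]].

Note the characteristic polynomial does not split into linear factors over ℚ, so A has no Jordan form over ℚ; the rational canonical form exists over any field.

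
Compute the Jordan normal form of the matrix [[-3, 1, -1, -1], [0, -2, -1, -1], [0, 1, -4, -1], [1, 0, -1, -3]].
The characteristic polynomial is det(xI - A) = (x + 3)^4, so the eigenvalues are -3 (algebraic multiplicity 4).

For λ = -3: rank(A + 3I) = 2, rank((A + 3I)^2) = 1, rank((A + 3I)^3) = 0. The eigenspace has dimension 4 - 2 = 2, so there are 2 Jordan blocks; the rank sequence gives block sizes [3, 1].

Assembling the blocks gives the Jordan form J above.

J = [[-3, 1, 0, 0], [0, -3, 1, 0], [0, 0, -3, 0], [0, 0, 0, -3]]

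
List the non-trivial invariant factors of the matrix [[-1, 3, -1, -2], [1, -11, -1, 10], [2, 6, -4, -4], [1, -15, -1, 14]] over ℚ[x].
x + 2, (x - 4)(x + 2)^2

The Jordan structure of A has elementary divisors (x + 2)^2, (x + 2), (x - 4). Arranging the block sizes at each eigenvalue in decreasing order and taking row products gives the invariant factors.

Invariant factors (smallest first, each dividing the next): x + 2, (x - 4)(x + 2)^2.

Check: the last factor (x - 4)(x + 2)^2 is the minimal polynomial, and the product (x - 4)(x + 2)^3 is the characteristic polynomial.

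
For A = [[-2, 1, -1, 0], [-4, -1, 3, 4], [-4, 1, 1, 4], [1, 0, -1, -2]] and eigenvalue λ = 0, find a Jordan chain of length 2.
We seek v_1 ∈ ker(A^2) \ ker(A), then set v_{i+1} = A v_i.

One such chain is v_1 = [[0, 1, 1, 0]]^T, v_2 = [[0, 2, 2, -1]]^T. Check: A v_2 = [[0, 0, 0, 0]]^T = 0.

v_1 = [[0, 1, 1, 0]]^T, v_2 = [[0, 2, 2, -1]]^T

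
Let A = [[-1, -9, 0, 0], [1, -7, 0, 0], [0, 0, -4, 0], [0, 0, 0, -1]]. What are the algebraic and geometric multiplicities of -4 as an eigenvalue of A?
The characteristic polynomial is (x + 1)(x + 4)^3, so the factor x + 4 appears with exponent 3: the algebraic multiplicity is 3.

rank(A + 4I) = 2, so the eigenspace has dimension 4 - 2 = 2: the geometric multiplicity is 2.

Since 2 < 3, A is not diagonalizable.

algebraic multiplicity 3, geometric multiplicity 2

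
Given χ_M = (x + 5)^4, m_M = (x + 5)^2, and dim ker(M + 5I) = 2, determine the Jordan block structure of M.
λ = -5: algebraic multiplicity 4 (exponent in χ_M), largest block size 2 (exponent in m_M), 2 blocks (geometric multiplicity). These force block sizes [2, 2].

Jordan blocks: (-5, 2), (-5, 2)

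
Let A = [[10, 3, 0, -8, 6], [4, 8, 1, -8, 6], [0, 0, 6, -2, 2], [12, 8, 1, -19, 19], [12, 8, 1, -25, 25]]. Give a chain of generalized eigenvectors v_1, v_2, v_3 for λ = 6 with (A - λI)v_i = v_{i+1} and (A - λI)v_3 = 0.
v_1 = [[1, 0, 1, 2, 2]]^T, v_2 = [[0, 1, 0, 1, 1]]^T, v_3 = [[1, 0, 0, 2, 2]]^T

We seek v_1 ∈ ker((A - 6I)^3) \ ker((A - 6I)^2), then set v_{i+1} = (A - 6I) v_i.

One such chain is v_1 = [[1, 0, 1, 2, 2]]^T, v_2 = [[0, 1, 0, 1, 1]]^T, v_3 = [[1, 0, 0, 2, 2]]^T. Check: (A - 6I) v_3 = [[0, 0, 0, 0, 0]]^T = 0.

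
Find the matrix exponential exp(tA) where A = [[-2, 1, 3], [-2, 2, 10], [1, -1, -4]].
A has Jordan form J = [[-2, 0, 0], [0, -1, 1], [0, 0, -1]] with A = PJP^{-1}, so e^{tA} = P e^{tJ} P^{-1}.

For a Jordan block J_k(λ), e^{tJ_k(λ)} = e^{λt} · (I + tN + t^2 N^2/2! + ... + t^{k-1} N^{k-1}/(k-1)!) where N is the nilpotent superdiagonal part.

Assembling the blocks and conjugating back gives the entries of e^{tA} as shown above.

e^{tA} = [[((t - 1)*e^{t} + 2)*e^{-2*t}, (e^{t} - 1)*e^{-2*t}, ((t + 2)*e^{t} - 2)*e^{-2*t}], [2*((2*t - 3)*e^{t} + 3)*e^{-2*t}, (4*e^{t} - 3)*e^{-2*t}, 2*((2*t + 3)*e^{t} - 3)*e^{-2*t}], [((2 - t)*e^{t} - 2)*e^{-2*t}, (1 - e^{t})*e^{-2*t}, (-(t + 1)*e^{t} + 2)*e^{-2*t}]]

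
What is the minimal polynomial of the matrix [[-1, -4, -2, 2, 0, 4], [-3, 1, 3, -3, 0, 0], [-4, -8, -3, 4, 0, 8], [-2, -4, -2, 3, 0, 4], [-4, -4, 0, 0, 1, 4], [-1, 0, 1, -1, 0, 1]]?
The characteristic polynomial factors as (x - 1)^5(x + 3). The minimal polynomial is ∏(x - λ)^{k_λ} where k_λ is the size of the largest Jordan block at λ.

For λ = -3: rank(A + 3I) = 5, and the largest Jordan block has size 1 (the smallest k with rank((A + 3I)^k) = rank((A + 3I)^(k+1))).
For λ = 1: rank(A - I) = 2, and the largest Jordan block has size 2 (the smallest k with rank((A - I)^k) = rank((A - I)^(k+1))).

So m_A(x) = (x - 1)^2(x + 3).

m_A(x) = (x - 1)^2(x + 3)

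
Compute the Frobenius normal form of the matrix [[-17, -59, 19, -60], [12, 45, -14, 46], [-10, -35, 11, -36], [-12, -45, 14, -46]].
The invariant factors of A (the non-unit diagonal entries of the Smith normal form of xI - A over ℚ[x]) are x(x + 1)^2(x + 5), each dividing the next. The characteristic polynomial is their product, x(x + 1)^2(x + 5).

The rational canonical form is the block-diagonal matrix of companion matrices C(f_i):
R = [[0, 0, 0, 0], [1, 0, 0, -5], [0, 1, 0, -11], [0, 0, 1, -7]].

R = [[0, 0, 0, 0], [1, 0, 0, -5], [0, 1, 0, -11], [0, 0, 1, -7]]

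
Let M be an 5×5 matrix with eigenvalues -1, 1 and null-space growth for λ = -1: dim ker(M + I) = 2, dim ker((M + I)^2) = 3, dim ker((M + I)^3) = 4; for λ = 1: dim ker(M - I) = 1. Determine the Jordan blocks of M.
λ = -1: successive nullity increments [2, 1, 1] count blocks of size ≥ k; block sizes are [3, 1].
λ = 1: successive nullity increments [1] count blocks of size ≥ k; block sizes are [1].

Jordan blocks: (-1, 3), (-1, 1), (1, 1)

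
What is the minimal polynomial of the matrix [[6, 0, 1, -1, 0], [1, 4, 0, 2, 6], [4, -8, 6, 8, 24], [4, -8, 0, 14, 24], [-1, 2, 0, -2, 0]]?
The characteristic polynomial factors as (x - 6)^5. The minimal polynomial is ∏(x - λ)^{k_λ} where k_λ is the size of the largest Jordan block at λ.

For λ = 6: rank(A - 6I) = 2, and the largest Jordan block has size 3 (the smallest k with rank((A - 6I)^k) = rank((A - 6I)^(k+1))).

So m_A(x) = (x - 6)^3.

m_A(x) = (x - 6)^3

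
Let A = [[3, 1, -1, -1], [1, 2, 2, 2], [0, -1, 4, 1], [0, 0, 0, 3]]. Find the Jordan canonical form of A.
J = [[3, 1, 0, 0], [0, 3, 1, 0], [0, 0, 3, 0], [0, 0, 0, 3]]

The characteristic polynomial is det(xI - A) = (x - 3)^4, so the eigenvalues are 3 (algebraic multiplicity 4).

For λ = 3: rank(A - 3I) = 2, rank((A - 3I)^2) = 1, rank((A - 3I)^3) = 0. The eigenspace has dimension 4 - 2 = 2, so there are 2 Jordan blocks; the rank sequence gives block sizes [3, 1].

Assembling the blocks gives the Jordan form J above.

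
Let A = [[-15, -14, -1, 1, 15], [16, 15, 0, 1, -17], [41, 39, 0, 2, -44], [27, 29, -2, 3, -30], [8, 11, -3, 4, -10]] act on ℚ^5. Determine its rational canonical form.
The invariant factors of A (the non-unit diagonal entries of the Smith normal form of xI - A over ℚ[x]) are x^2 + x + 1, (x + 5)(x^2 + x + 1), each dividing the next. The characteristic polynomial is their product, (x + 5)(x^2 + x + 1)^2.

The rational canonical form is the block-diagonal matrix of companion matrices C(f_i):
R = [[0, -1, 0, 0, 0], [1, -1, 0, 0, 0], [0, 0, 0, 0, -5], [0, 0, 1, 0, -6], [0, 0, 0, 1, -6]].

Note the characteristic polynomial does not split into linear factors over ℚ, so A has no Jordan form over ℚ; the rational canonical form exists over any field.

R = [[0, -1, 0, 0, 0], [1, -1, 0, 0, 0], [0, 0, 0, 0, -5], [0, 0, 1, 0, -6], [0, 0, 0, 1, -6]]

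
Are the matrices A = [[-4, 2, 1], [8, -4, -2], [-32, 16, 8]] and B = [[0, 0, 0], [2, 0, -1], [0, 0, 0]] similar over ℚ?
Yes.

Two matrices over a field are similar if and only if they have the same invariant factors.

Both A and B have characteristic polynomial x^3 and minimal polynomial x^2. Computing further, both have invariant factors x, x^2. Hence A and B are similar.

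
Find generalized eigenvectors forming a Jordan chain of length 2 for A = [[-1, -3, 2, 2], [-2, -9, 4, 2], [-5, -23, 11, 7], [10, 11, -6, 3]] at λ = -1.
v_1 = [[0, 1, 2, 0]]^T, v_2 = [[1, 0, 1, -1]]^T

We seek v_1 ∈ ker((A + I)^2) \ ker(A + I), then set v_{i+1} = (A + I) v_i.

One such chain is v_1 = [[0, 1, 2, 0]]^T, v_2 = [[1, 0, 1, -1]]^T. Check: (A + I) v_2 = [[0, 0, 0, 0]]^T = 0.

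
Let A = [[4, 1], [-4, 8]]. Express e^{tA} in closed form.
A has Jordan form J = [[6, 1], [0, 6]] with A = PJP^{-1}, so e^{tA} = P e^{tJ} P^{-1}.

For a Jordan block J_k(λ), e^{tJ_k(λ)} = e^{λt} · (I + tN + t^2 N^2/2! + ... + t^{k-1} N^{k-1}/(k-1)!) where N is the nilpotent superdiagonal part.

Assembling the blocks and conjugating back gives the entries of e^{tA} as shown above.

e^{tA} = [[(1 - 2*t)*e^{6*t}, t*e^{6*t}], [-4*t*e^{6*t}, (2*t + 1)*e^{6*t}]]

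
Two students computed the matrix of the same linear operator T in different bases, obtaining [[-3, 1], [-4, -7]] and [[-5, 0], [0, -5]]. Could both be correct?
No.

Both have characteristic polynomial (x + 5)^2, but the minimal polynomial of A is (x + 5)^2 while the minimal polynomial of B is x + 5. The minimal polynomial is a similarity invariant, so A and B are not similar.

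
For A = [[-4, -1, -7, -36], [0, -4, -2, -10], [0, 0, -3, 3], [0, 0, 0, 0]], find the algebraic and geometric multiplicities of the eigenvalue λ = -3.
The characteristic polynomial is x(x + 3)(x + 4)^2, so the factor x + 3 appears with exponent 1: the algebraic multiplicity is 1.

rank(A + 3I) = 3, so the eigenspace has dimension 4 - 3 = 1: the geometric multiplicity is 1.

algebraic multiplicity 1, geometric multiplicity 1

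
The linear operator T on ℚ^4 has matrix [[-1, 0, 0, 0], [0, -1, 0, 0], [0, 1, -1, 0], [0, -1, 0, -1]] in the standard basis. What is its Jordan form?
The characteristic polynomial is det(xI - A) = (x + 1)^4, so the eigenvalues are -1 (algebraic multiplicity 4).

For λ = -1: rank(A + I) = 1, rank((A + I)^2) = 0. The eigenspace has dimension 4 - 1 = 3, so there are 3 Jordan blocks; the rank sequence gives block sizes [2, 1, 1].

Assembling the blocks gives the Jordan form J above.

J = [[-1, 1, 0, 0], [0, -1, 0, 0], [0, 0, -1, 0], [0, 0, 0, -1]]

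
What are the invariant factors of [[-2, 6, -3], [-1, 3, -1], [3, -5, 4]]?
The Jordan structure of A has elementary divisors (x - 1), (x - 2)^2. Arranging the block sizes at each eigenvalue in decreasing order and taking row products gives the invariant factors.

Invariant factors (smallest first, each dividing the next): (x - 2)^2(x - 1).

Check: the last factor (x - 2)^2(x - 1) is the minimal polynomial, and the product (x - 2)^2(x - 1) is the characteristic polynomial.

(x - 2)^2(x - 1)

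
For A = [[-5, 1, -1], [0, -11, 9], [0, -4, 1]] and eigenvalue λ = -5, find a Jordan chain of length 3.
v_1 = [[0, 1, 1]]^T, v_2 = [[0, 3, 2]]^T, v_3 = [[1, 0, 0]]^T

We seek v_1 ∈ ker((A + 5I)^3) \ ker((A + 5I)^2), then set v_{i+1} = (A + 5I) v_i.

One such chain is v_1 = [[0, 1, 1]]^T, v_2 = [[0, 3, 2]]^T, v_3 = [[1, 0, 0]]^T. Check: (A + 5I) v_3 = [[0, 0, 0]]^T = 0.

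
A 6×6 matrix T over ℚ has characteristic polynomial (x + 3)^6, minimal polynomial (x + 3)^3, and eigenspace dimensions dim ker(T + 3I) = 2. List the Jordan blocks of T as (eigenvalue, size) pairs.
Jordan blocks: (-3, 3), (-3, 3)

λ = -3: algebraic multiplicity 6 (exponent in χ_T), largest block size 3 (exponent in m_T), 2 blocks (geometric multiplicity). These force block sizes [3, 3].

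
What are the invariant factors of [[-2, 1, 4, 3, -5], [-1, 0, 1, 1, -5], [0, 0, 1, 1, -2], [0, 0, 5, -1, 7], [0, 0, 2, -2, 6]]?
The Jordan structure of A has elementary divisors (x + 1)^2, (x - 2)^3. Arranging the block sizes at each eigenvalue in decreasing order and taking row products gives the invariant factors.

Invariant factors (smallest first, each dividing the next): (x - 2)^3(x + 1)^2.

Check: the last factor (x - 2)^3(x + 1)^2 is the minimal polynomial, and the product (x - 2)^3(x + 1)^2 is the characteristic polynomial.

(x - 2)^3(x + 1)^2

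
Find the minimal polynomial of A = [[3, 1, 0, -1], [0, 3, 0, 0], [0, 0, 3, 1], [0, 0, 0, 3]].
m_A(x) = (x - 3)^2

The characteristic polynomial factors as (x - 3)^4. The minimal polynomial is ∏(x - λ)^{k_λ} where k_λ is the size of the largest Jordan block at λ.

For λ = 3: rank(A - 3I) = 2, and the largest Jordan block has size 2 (the smallest k with rank((A - 3I)^k) = rank((A - 3I)^(k+1))).

So m_A(x) = (x - 3)^2.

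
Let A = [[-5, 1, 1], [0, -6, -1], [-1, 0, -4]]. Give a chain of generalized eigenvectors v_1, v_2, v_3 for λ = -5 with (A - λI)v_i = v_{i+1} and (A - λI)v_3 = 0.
v_1 = [[0, -1, 1]]^T, v_2 = [[0, 0, 1]]^T, v_3 = [[1, -1, 1]]^T

We seek v_1 ∈ ker((A + 5I)^3) \ ker((A + 5I)^2), then set v_{i+1} = (A + 5I) v_i.

One such chain is v_1 = [[0, -1, 1]]^T, v_2 = [[0, 0, 1]]^T, v_3 = [[1, -1, 1]]^T. Check: (A + 5I) v_3 = [[0, 0, 0]]^T = 0.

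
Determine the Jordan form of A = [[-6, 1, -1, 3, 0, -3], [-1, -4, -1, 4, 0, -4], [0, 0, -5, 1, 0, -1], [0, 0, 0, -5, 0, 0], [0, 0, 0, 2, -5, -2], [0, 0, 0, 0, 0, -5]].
J = [[-5, 1, 0, 0, 0, 0], [0, -5, 0, 0, 0, 0], [0, 0, -5, 1, 0, 0], [0, 0, 0, -5, 0, 0], [0, 0, 0, 0, -5, 0], [0, 0, 0, 0, 0, -5]]

The characteristic polynomial is det(xI - A) = (x + 5)^6, so the eigenvalues are -5 (algebraic multiplicity 6).

For λ = -5: rank(A + 5I) = 2, rank((A + 5I)^2) = 0. The eigenspace has dimension 6 - 2 = 4, so there are 4 Jordan blocks; the rank sequence gives block sizes [2, 2, 1, 1].

Assembling the blocks gives the Jordan form J above.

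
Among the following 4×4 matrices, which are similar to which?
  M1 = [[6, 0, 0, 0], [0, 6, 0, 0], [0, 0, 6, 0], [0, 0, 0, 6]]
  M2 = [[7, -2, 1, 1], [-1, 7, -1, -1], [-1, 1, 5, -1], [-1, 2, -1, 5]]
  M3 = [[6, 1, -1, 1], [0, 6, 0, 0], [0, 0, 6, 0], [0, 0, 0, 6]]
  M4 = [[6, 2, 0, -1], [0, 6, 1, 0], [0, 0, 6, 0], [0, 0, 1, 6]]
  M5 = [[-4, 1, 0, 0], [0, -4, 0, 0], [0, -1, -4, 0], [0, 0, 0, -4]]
Characteristic polynomials: χ_{M1} = (x - 6)^4, χ_{M2} = (x - 6)^4, χ_{M3} = (x - 6)^4, χ_{M4} = (x - 6)^4, χ_{M5} = (x + 4)^4.

{M1}: invariant factors x - 6, x - 6, x - 6, x - 6.

{M2, M4}: invariant factors x - 6, (x - 6)^3.

{M3}: invariant factors x - 6, x - 6, (x - 6)^2.

{M5}: invariant factors x + 4, x + 4, (x + 4)^2.

Matrices are similar if and only if their invariant-factor lists agree; the partition into similarity classes is {M1}, {M2, M4}, {M3}, {M5}.

4 classes: {M1}, {M2, M4}, {M3}, {M5}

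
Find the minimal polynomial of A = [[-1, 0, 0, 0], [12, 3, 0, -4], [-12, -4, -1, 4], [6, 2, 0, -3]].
The characteristic polynomial factors as (x - 1)(x + 1)^3. The minimal polynomial is ∏(x - λ)^{k_λ} where k_λ is the size of the largest Jordan block at λ.

For λ = -1: rank(A + I) = 1, and the largest Jordan block has size 1 (the smallest k with rank((A + I)^k) = rank((A + I)^(k+1))).
For λ = 1: rank(A - I) = 3, and the largest Jordan block has size 1 (the smallest k with rank((A - I)^k) = rank((A - I)^(k+1))).

So m_A(x) = (x - 1)(x + 1).

m_A(x) = (x - 1)(x + 1)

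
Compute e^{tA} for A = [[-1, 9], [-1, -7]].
e^{tA} = [[(3*t + 1)*e^{-4*t}, 9*t*e^{-4*t}], [-t*e^{-4*t}, (1 - 3*t)*e^{-4*t}]]

A has Jordan form J = [[-4, 1], [0, -4]] with A = PJP^{-1}, so e^{tA} = P e^{tJ} P^{-1}.

For a Jordan block J_k(λ), e^{tJ_k(λ)} = e^{λt} · (I + tN + t^2 N^2/2! + ... + t^{k-1} N^{k-1}/(k-1)!) where N is the nilpotent superdiagonal part.

Assembling the blocks and conjugating back gives the entries of e^{tA} as shown above.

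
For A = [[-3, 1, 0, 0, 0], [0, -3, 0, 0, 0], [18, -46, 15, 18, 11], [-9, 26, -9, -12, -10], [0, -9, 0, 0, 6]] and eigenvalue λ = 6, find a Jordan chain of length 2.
We seek v_1 ∈ ker((A - 6I)^2) \ ker(A - 6I), then set v_{i+1} = (A - 6I) v_i.

One such chain is v_1 = [[0, 0, 1, -1, 1]]^T, v_2 = [[0, 0, 2, -1, 0]]^T. Check: (A - 6I) v_2 = [[0, 0, 0, 0, 0]]^T = 0.

v_1 = [[0, 0, 1, -1, 1]]^T, v_2 = [[0, 0, 2, -1, 0]]^T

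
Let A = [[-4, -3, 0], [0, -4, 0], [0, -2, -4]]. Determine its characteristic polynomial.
xI - A = [[x + 4, 3, 0], [0, x + 4, 0], [0, 2, x + 4]].

Expanding det(xI - A) along the first row:
det(xI - A) = + (x + 4)·det([[x + 4, 0], [2, x + 4]]) - (3)·det([[0, 0], [0, x + 4]]) + (0)·det([[0, x + 4], [0, 2]]).

Evaluating gives χ_A(x) = x^3 + 12x^2 + 48x + 64 = (x + 4)^3.

χ_A(x) = (x + 4)^3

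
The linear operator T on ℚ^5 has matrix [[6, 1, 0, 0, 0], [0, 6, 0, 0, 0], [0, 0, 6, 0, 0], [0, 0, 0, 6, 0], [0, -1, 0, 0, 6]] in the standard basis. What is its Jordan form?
The characteristic polynomial is det(xI - A) = (x - 6)^5, so the eigenvalues are 6 (algebraic multiplicity 5).

For λ = 6: rank(A - 6I) = 1, rank((A - 6I)^2) = 0. The eigenspace has dimension 5 - 1 = 4, so there are 4 Jordan blocks; the rank sequence gives block sizes [2, 1, 1, 1].

Assembling the blocks gives the Jordan form J above.

J = [[6, 1, 0, 0, 0], [0, 6, 0, 0, 0], [0, 0, 6, 0, 0], [0, 0, 0, 6, 0], [0, 0, 0, 0, 6]]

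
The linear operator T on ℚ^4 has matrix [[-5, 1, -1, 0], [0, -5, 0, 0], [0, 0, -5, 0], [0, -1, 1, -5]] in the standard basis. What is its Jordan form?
J = [[-5, 1, 0, 0], [0, -5, 0, 0], [0, 0, -5, 0], [0, 0, 0, -5]]

The characteristic polynomial is det(xI - A) = (x + 5)^4, so the eigenvalues are -5 (algebraic multiplicity 4).

For λ = -5: rank(A + 5I) = 1, rank((A + 5I)^2) = 0. The eigenspace has dimension 4 - 1 = 3, so there are 3 Jordan blocks; the rank sequence gives block sizes [2, 1, 1].

Assembling the blocks gives the Jordan form J above.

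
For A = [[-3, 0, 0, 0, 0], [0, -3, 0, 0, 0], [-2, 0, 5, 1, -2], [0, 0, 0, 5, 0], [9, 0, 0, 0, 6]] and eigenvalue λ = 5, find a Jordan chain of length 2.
We seek v_1 ∈ ker((A - 5I)^2) \ ker(A - 5I), then set v_{i+1} = (A - 5I) v_i.

One such chain is v_1 = [[0, 0, 0, 1, 0]]^T, v_2 = [[0, 0, 1, 0, 0]]^T. Check: (A - 5I) v_2 = [[0, 0, 0, 0, 0]]^T = 0.

v_1 = [[0, 0, 0, 1, 0]]^T, v_2 = [[0, 0, 1, 0, 0]]^T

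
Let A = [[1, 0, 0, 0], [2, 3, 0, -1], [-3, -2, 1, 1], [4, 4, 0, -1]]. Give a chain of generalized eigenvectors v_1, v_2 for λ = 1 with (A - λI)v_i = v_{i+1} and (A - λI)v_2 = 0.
We seek v_1 ∈ ker((A - I)^2) \ ker(A - I), then set v_{i+1} = (A - I) v_i.

One such chain is v_1 = [[1, -1, 2, -1]]^T, v_2 = [[0, 1, -2, 2]]^T. Check: (A - I) v_2 = [[0, 0, 0, 0]]^T = 0.

v_1 = [[1, -1, 2, -1]]^T, v_2 = [[0, 1, -2, 2]]^T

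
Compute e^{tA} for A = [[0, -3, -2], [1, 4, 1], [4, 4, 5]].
A has Jordan form J = [[3, 1, 0], [0, 3, 1], [0, 0, 3]] with A = PJP^{-1}, so e^{tA} = P e^{tJ} P^{-1}.

For a Jordan block J_k(λ), e^{tJ_k(λ)} = e^{λt} · (I + tN + t^2 N^2/2! + ... + t^{k-1} N^{k-1}/(k-1)!) where N is the nilpotent superdiagonal part.

Assembling the blocks and conjugating back gives the entries of e^{tA} as shown above.

e^{tA} = [[(-t^2 - 3*t + 1)*e^{3*t}, t*(-t - 3)*e^{3*t}, t*(-t - 4)*e^{3*t}/2], [t*(t + 1)*e^{3*t}, (t^2 + t + 1)*e^{3*t}, t*(t + 2)*e^{3*t}/2], [4*t*e^{3*t}, 4*t*e^{3*t}, (2*t + 1)*e^{3*t}]]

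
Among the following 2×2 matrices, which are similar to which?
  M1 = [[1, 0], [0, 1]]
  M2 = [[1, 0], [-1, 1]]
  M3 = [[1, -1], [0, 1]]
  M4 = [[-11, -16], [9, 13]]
2 classes: {M1}, {M2, M3, M4}

Characteristic polynomials: χ_{M1} = (x - 1)^2, χ_{M2} = (x - 1)^2, χ_{M3} = (x - 1)^2, χ_{M4} = (x - 1)^2.

{M1}: invariant factors x - 1, x - 1.

{M2, M3, M4}: invariant factors (x - 1)^2.

Matrices are similar if and only if their invariant-factor lists agree; the partition into similarity classes is {M1}, {M2, M3, M4}.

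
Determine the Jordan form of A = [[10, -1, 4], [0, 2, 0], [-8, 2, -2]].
J = [[2, 1, 0], [0, 2, 0], [0, 0, 6]]

The characteristic polynomial is det(xI - A) = (x - 6)(x - 2)^2, so the eigenvalues are 2 (algebraic multiplicity 2), 6 (algebraic multiplicity 1).

For λ = 2: rank(A - 2I) = 2, rank((A - 2I)^2) = 1. The eigenspace has dimension 3 - 2 = 1, so there is 1 Jordan block; the rank sequence gives block sizes [2].

For λ = 6: algebraic multiplicity 1 gives one 1×1 block.

Assembling the blocks gives the Jordan form J above.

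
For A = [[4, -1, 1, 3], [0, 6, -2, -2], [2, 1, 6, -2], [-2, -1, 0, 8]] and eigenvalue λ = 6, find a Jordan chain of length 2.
We seek v_1 ∈ ker((A - 6I)^2) \ ker(A - 6I), then set v_{i+1} = (A - 6I) v_i.

One such chain is v_1 = [[0, 1, 0, 0]]^T, v_2 = [[-1, 0, 1, -1]]^T. Check: (A - 6I) v_2 = [[0, 0, 0, 0]]^T = 0.

v_1 = [[0, 1, 0, 0]]^T, v_2 = [[-1, 0, 1, -1]]^T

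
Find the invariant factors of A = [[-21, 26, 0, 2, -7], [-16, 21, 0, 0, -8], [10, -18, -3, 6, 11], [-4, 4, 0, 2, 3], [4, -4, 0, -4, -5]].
The Jordan structure of A has elementary divisors (x + 3)^2, (x + 3), (x + 2), (x - 5). Arranging the block sizes at each eigenvalue in decreasing order and taking row products gives the invariant factors.

Invariant factors (smallest first, each dividing the next): x + 3, (x - 5)(x + 2)(x + 3)^2.

Check: the last factor (x - 5)(x + 2)(x + 3)^2 is the minimal polynomial, and the product (x - 5)(x + 2)(x + 3)^3 is the characteristic polynomial.

x + 3, (x - 5)(x + 2)(x + 3)^2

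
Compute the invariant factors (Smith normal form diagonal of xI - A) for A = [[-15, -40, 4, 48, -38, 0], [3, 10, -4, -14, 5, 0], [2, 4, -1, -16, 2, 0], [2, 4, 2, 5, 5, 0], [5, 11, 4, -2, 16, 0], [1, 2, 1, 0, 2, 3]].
(x - 5)^3(x - 3)^2(x + 3)

The Jordan structure of A has elementary divisors (x + 3), (x - 3)^2, (x - 5)^3. Arranging the block sizes at each eigenvalue in decreasing order and taking row products gives the invariant factors.

Invariant factors (smallest first, each dividing the next): (x - 5)^3(x - 3)^2(x + 3).

Check: the last factor (x - 5)^3(x - 3)^2(x + 3) is the minimal polynomial, and the product (x - 5)^3(x - 3)^2(x + 3) is the characteristic polynomial.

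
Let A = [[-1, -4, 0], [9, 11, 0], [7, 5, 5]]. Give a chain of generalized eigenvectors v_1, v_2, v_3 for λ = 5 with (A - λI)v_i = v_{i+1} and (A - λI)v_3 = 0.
We seek v_1 ∈ ker((A - 5I)^3) \ ker((A - 5I)^2), then set v_{i+1} = (A - 5I) v_i.

One such chain is v_1 = [[1, -1, 0]]^T, v_2 = [[-2, 3, 2]]^T, v_3 = [[0, 0, 1]]^T. Check: (A - 5I) v_3 = [[0, 0, 0]]^T = 0.

v_1 = [[1, -1, 0]]^T, v_2 = [[-2, 3, 2]]^T, v_3 = [[0, 0, 1]]^T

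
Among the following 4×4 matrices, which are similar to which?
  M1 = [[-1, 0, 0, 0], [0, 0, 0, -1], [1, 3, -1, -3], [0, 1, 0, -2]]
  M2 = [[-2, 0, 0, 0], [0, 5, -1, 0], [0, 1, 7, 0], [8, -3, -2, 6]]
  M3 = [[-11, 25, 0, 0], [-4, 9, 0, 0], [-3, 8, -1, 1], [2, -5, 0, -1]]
Characteristic polynomials: χ_{M1} = (x + 1)^4, χ_{M2} = (x - 6)^3(x + 2), χ_{M3} = (x + 1)^4.

{M1, M3}: invariant factors (x + 1)^2, (x + 1)^2.

{M2}: invariant factors (x - 6)^3(x + 2).

Matrices are similar if and only if their invariant-factor lists agree; the partition into similarity classes is {M1, M3}, {M2}.

2 classes: {M1, M3}, {M2}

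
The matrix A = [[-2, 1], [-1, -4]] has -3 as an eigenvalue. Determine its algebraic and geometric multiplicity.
algebraic multiplicity 2, geometric multiplicity 1

The characteristic polynomial is (x + 3)^2, so the factor x + 3 appears with exponent 2: the algebraic multiplicity is 2.

rank(A + 3I) = 1, so the eigenspace has dimension 2 - 1 = 1: the geometric multiplicity is 1.

Since 1 < 2, A is not diagonalizable.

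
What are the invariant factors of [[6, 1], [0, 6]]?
(x - 6)^2

The Jordan structure of A has elementary divisors (x - 6)^2. Arranging the block sizes at each eigenvalue in decreasing order and taking row products gives the invariant factors.

Invariant factors (smallest first, each dividing the next): (x - 6)^2.

Check: the last factor (x - 6)^2 is the minimal polynomial, and the product (x - 6)^2 is the characteristic polynomial.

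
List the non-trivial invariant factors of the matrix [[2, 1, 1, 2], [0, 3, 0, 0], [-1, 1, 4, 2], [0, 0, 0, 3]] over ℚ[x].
The Jordan structure of A has elementary divisors (x - 3)^2, (x - 3), (x - 3). Arranging the block sizes at each eigenvalue in decreasing order and taking row products gives the invariant factors.

Invariant factors (smallest first, each dividing the next): x - 3, x - 3, (x - 3)^2.

Check: the last factor (x - 3)^2 is the minimal polynomial, and the product (x - 3)^4 is the characteristic polynomial.

x - 3, x - 3, (x - 3)^2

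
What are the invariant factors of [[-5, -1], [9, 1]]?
(x + 2)^2

The Jordan structure of A has elementary divisors (x + 2)^2. Arranging the block sizes at each eigenvalue in decreasing order and taking row products gives the invariant factors.

Invariant factors (smallest first, each dividing the next): (x + 2)^2.

Check: the last factor (x + 2)^2 is the minimal polynomial, and the product (x + 2)^2 is the characteristic polynomial.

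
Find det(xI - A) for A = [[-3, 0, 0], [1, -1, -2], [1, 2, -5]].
xI - A = [[x + 3, 0, 0], [-1, x + 1, 2], [-1, -2, x + 5]].

Expanding det(xI - A) along the first row:
det(xI - A) = + (x + 3)·det([[x + 1, 2], [-2, x + 5]]) - (0)·det([[-1, 2], [-1, x + 5]]) + (0)·det([[-1, x + 1], [-1, -2]]).

Evaluating gives χ_A(x) = x^3 + 9x^2 + 27x + 27 = (x + 3)^3.

χ_A(x) = (x + 3)^3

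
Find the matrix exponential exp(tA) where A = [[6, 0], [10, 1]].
e^{tA} = [[e^{6*t}, 0], [2*(e^{5*t} - 1)*e^{t}, e^{t}]]

A has Jordan form J = [[1, 0], [0, 6]] with A = PJP^{-1}, so e^{tA} = P e^{tJ} P^{-1}.

For a Jordan block J_k(λ), e^{tJ_k(λ)} = e^{λt} · (I + tN + t^2 N^2/2! + ... + t^{k-1} N^{k-1}/(k-1)!) where N is the nilpotent superdiagonal part.

Assembling the blocks and conjugating back gives the entries of e^{tA} as shown above.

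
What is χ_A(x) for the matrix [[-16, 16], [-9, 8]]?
χ_A(x) = (x + 4)^2

xI - A = [[x + 16, -16], [9, x - 8]].

Expanding det(xI - A) along the first row:
det(xI - A) = + (x + 16)·det([[x - 8]]) - (-16)·det([[9]]).

Evaluating gives χ_A(x) = x^2 + 8x + 16 = (x + 4)^2.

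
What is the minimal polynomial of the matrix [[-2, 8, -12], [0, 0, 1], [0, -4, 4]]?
The characteristic polynomial factors as (x - 2)^2(x + 2). The minimal polynomial is ∏(x - λ)^{k_λ} where k_λ is the size of the largest Jordan block at λ.

For λ = -2: rank(A + 2I) = 2, and the largest Jordan block has size 1 (the smallest k with rank((A + 2I)^k) = rank((A + 2I)^(k+1))).
For λ = 2: rank(A - 2I) = 2, and the largest Jordan block has size 2 (the smallest k with rank((A - 2I)^k) = rank((A - 2I)^(k+1))).

So m_A(x) = (x - 2)^2(x + 2).

m_A(x) = (x - 2)^2(x + 2)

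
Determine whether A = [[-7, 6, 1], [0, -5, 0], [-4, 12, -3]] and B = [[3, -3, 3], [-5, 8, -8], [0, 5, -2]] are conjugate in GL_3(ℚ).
No.

trace(A) = -15 but trace(B) = 9. The trace is a similarity invariant, so A and B are not similar.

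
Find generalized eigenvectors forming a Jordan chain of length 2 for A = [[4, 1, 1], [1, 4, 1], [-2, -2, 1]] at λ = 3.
v_1 = [[3, 0, -2]]^T, v_2 = [[1, 1, -2]]^T

We seek v_1 ∈ ker((A - 3I)^2) \ ker(A - 3I), then set v_{i+1} = (A - 3I) v_i.

One such chain is v_1 = [[3, 0, -2]]^T, v_2 = [[1, 1, -2]]^T. Check: (A - 3I) v_2 = [[0, 0, 0]]^T = 0.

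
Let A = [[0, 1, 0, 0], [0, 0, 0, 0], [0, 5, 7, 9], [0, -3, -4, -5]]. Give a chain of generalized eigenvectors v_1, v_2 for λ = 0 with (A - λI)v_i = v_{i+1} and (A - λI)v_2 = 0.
We seek v_1 ∈ ker(A^2) \ ker(A), then set v_{i+1} = A v_i.

One such chain is v_1 = [[0, 1, -2, 1]]^T, v_2 = [[1, 0, 0, 0]]^T. Check: A v_2 = [[0, 0, 0, 0]]^T = 0.

v_1 = [[0, 1, -2, 1]]^T, v_2 = [[1, 0, 0, 0]]^T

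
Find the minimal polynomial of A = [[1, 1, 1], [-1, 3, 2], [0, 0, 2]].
m_A(x) = (x - 2)^3

The characteristic polynomial factors as (x - 2)^3. The minimal polynomial is ∏(x - λ)^{k_λ} where k_λ is the size of the largest Jordan block at λ.

For λ = 2: rank(A - 2I) = 2, and the largest Jordan block has size 3 (the smallest k with rank((A - 2I)^k) = rank((A - 2I)^(k+1))).

So m_A(x) = (x - 2)^3.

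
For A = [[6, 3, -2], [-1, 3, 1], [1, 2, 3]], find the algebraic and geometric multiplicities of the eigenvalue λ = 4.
The characteristic polynomial is (x - 4)^3, so the factor x - 4 appears with exponent 3: the algebraic multiplicity is 3.

rank(A - 4I) = 2, so the eigenspace has dimension 3 - 2 = 1: the geometric multiplicity is 1.

Since 1 < 3, A is not diagonalizable.

algebraic multiplicity 3, geometric multiplicity 1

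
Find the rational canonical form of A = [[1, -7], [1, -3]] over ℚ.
The invariant factors of A (the non-unit diagonal entries of the Smith normal form of xI - A over ℚ[x]) are x^2 + 2x + 4, each dividing the next. The characteristic polynomial is their product, x^2 + 2x + 4.

The rational canonical form is the block-diagonal matrix of companion matrices C(f_i):
R = [[0, -4], [1, -2]].

Note the characteristic polynomial does not split into linear factors over ℚ, so A has no Jordan form over ℚ; the rational canonical form exists over any field.

R = [[0, -4], [1, -2]]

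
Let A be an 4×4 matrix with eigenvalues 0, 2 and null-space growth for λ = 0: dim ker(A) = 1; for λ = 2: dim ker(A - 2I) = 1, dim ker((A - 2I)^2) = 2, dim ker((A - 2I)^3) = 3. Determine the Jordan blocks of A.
Jordan blocks: (0, 1), (2, 3)

λ = 0: successive nullity increments [1] count blocks of size ≥ k; block sizes are [1].
λ = 2: successive nullity increments [1, 1, 1] count blocks of size ≥ k; block sizes are [3].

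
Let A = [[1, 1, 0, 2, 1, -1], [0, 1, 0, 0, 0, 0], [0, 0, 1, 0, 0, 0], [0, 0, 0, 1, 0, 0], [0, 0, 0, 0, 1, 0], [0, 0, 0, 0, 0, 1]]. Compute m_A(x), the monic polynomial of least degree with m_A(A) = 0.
The characteristic polynomial factors as (x - 1)^6. The minimal polynomial is ∏(x - λ)^{k_λ} where k_λ is the size of the largest Jordan block at λ.

For λ = 1: rank(A - I) = 1, and the largest Jordan block has size 2 (the smallest k with rank((A - I)^k) = rank((A - I)^(k+1))).

So m_A(x) = (x - 1)^2.

m_A(x) = (x - 1)^2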